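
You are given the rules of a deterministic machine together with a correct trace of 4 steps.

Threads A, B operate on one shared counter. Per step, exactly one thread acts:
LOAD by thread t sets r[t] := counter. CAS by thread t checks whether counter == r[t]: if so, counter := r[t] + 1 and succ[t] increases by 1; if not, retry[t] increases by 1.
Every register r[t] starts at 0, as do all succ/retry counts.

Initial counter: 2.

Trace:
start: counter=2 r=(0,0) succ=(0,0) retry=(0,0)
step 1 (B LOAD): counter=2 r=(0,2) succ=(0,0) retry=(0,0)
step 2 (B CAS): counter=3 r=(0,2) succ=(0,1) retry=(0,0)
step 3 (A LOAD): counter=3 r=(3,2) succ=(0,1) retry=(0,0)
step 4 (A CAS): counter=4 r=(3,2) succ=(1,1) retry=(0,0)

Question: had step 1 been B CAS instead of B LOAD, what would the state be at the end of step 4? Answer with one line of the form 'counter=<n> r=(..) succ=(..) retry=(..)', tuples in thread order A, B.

(re-executing from step 1 with the substitution; state before step 1: counter=2 r=(0,0) succ=(0,0) retry=(0,0))
step 1 (B CAS): counter=2 r=(0,0) succ=(0,0) retry=(0,1)
step 2 (B CAS): counter=2 r=(0,0) succ=(0,0) retry=(0,2)
step 3 (A LOAD): counter=2 r=(2,0) succ=(0,0) retry=(0,2)
step 4 (A CAS): counter=3 r=(2,0) succ=(1,0) retry=(0,2)

counter=3 r=(2,0) succ=(1,0) retry=(0,2)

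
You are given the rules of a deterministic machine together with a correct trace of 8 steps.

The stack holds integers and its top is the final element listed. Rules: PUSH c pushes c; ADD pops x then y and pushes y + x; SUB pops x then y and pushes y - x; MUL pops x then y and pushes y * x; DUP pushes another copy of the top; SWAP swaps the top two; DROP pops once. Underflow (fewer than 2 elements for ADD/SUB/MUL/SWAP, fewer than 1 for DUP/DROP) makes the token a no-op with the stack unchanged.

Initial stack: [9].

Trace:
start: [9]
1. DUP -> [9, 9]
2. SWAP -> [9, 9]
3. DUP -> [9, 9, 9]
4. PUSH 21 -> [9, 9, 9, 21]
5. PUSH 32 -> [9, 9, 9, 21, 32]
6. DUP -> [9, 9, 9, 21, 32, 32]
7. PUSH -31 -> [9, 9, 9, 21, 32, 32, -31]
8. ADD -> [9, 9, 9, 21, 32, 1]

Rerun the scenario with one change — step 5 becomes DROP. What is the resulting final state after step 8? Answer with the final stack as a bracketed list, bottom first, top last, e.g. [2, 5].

(re-executing from step 5 with the substitution; state before step 5: [9, 9, 9, 21])
5. DROP -> [9, 9, 9]
6. DUP -> [9, 9, 9, 9]
7. PUSH -31 -> [9, 9, 9, 9, -31]
8. ADD -> [9, 9, 9, -22]

[9, 9, 9, -22]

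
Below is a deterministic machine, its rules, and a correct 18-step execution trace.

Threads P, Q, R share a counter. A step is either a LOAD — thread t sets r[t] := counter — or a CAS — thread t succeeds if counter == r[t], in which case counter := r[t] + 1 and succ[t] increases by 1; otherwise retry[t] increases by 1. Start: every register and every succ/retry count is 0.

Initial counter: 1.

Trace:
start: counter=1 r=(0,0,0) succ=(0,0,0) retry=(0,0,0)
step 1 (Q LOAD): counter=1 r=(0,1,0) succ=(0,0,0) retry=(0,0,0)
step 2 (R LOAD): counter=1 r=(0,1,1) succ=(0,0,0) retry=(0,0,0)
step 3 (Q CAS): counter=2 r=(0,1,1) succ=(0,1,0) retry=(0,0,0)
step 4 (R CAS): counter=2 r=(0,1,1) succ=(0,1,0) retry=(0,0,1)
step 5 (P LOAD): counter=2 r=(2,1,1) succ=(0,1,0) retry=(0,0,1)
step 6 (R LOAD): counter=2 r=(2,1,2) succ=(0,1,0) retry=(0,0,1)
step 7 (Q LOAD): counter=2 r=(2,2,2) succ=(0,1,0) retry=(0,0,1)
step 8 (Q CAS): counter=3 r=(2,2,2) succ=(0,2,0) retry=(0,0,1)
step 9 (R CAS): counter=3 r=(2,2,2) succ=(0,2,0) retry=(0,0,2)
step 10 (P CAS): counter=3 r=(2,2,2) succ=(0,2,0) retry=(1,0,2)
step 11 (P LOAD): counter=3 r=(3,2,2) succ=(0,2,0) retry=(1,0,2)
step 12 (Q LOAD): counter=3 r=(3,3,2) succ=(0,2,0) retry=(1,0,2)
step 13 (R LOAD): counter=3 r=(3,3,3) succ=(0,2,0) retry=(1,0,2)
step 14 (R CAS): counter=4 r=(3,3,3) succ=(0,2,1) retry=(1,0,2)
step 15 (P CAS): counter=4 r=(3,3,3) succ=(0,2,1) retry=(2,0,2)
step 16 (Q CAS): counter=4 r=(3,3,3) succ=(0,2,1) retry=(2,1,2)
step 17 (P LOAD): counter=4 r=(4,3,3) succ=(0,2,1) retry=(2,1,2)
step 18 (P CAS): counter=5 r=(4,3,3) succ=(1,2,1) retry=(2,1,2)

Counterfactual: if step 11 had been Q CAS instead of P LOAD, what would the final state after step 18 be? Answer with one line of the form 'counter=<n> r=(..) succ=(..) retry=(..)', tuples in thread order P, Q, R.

(re-executing from step 11 with the substitution; state before step 11: counter=3 r=(2,2,2) succ=(0,2,0) retry=(1,0,2))
step 11 (Q CAS): counter=3 r=(2,2,2) succ=(0,2,0) retry=(1,1,2)
step 12 (Q LOAD): counter=3 r=(2,3,2) succ=(0,2,0) retry=(1,1,2)
step 13 (R LOAD): counter=3 r=(2,3,3) succ=(0,2,0) retry=(1,1,2)
step 14 (R CAS): counter=4 r=(2,3,3) succ=(0,2,1) retry=(1,1,2)
step 15 (P CAS): counter=4 r=(2,3,3) succ=(0,2,1) retry=(2,1,2)
step 16 (Q CAS): counter=4 r=(2,3,3) succ=(0,2,1) retry=(2,2,2)
step 17 (P LOAD): counter=4 r=(4,3,3) succ=(0,2,1) retry=(2,2,2)
step 18 (P CAS): counter=5 r=(4,3,3) succ=(1,2,1) retry=(2,2,2)

counter=5 r=(4,3,3) succ=(1,2,1) retry=(2,2,2)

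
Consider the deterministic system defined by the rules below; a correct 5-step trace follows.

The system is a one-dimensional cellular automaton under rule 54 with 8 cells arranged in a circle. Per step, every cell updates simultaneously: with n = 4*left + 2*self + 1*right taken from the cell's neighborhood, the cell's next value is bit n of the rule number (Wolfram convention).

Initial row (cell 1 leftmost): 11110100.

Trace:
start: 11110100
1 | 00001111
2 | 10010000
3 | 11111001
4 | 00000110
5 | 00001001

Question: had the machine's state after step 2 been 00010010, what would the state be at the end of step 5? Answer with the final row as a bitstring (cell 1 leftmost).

00100001

state after step 2 := 00010010
3 | 00111111
4 | 11000000
5 | 00100001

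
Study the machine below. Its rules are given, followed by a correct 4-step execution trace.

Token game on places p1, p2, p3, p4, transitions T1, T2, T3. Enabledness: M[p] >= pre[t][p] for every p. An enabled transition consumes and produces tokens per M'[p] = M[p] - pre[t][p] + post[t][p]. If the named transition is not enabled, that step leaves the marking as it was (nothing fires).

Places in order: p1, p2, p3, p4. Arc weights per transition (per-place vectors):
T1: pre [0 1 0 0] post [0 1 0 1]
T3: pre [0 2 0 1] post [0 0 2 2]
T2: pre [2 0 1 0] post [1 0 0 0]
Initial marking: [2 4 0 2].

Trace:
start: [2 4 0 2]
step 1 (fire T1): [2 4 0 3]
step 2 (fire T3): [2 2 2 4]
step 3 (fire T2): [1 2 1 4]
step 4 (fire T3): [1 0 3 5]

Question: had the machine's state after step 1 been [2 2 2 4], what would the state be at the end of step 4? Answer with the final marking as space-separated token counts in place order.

state after step 1 := [2 2 2 4]
step 2 (fire T3): [2 0 4 5]
step 3 (fire T2): [1 0 3 5]
step 4 (fire T3): [1 0 3 5]

1 0 3 5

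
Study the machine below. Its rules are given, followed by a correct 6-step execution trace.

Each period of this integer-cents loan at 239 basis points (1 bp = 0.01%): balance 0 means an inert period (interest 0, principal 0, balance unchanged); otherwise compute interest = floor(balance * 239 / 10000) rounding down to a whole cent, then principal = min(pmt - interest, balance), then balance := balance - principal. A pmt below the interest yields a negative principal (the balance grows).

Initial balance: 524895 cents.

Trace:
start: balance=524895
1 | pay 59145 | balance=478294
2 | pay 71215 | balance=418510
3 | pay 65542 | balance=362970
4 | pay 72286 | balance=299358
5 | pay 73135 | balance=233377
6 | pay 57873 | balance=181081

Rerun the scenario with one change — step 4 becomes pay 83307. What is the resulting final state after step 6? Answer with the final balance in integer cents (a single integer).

(re-executing from step 4 with the substitution; state before step 4: balance=362970)
4 | pay 83307 | balance=288337
5 | pay 73135 | balance=222093
6 | pay 57873 | balance=169528

169528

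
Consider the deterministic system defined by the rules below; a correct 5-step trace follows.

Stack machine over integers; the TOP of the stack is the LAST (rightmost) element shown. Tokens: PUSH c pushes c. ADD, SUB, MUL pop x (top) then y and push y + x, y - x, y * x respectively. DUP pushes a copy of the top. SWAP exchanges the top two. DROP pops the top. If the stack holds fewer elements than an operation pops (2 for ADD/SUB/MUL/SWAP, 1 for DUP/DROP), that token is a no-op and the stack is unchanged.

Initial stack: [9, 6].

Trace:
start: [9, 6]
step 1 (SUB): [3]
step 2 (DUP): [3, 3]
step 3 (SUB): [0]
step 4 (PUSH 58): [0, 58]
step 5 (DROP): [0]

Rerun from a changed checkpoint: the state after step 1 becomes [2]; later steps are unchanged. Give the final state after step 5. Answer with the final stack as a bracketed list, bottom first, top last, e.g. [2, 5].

state after step 1 := [2]
step 2 (DUP): [2, 2]
step 3 (SUB): [0]
step 4 (PUSH 58): [0, 58]
step 5 (DROP): [0]

[0]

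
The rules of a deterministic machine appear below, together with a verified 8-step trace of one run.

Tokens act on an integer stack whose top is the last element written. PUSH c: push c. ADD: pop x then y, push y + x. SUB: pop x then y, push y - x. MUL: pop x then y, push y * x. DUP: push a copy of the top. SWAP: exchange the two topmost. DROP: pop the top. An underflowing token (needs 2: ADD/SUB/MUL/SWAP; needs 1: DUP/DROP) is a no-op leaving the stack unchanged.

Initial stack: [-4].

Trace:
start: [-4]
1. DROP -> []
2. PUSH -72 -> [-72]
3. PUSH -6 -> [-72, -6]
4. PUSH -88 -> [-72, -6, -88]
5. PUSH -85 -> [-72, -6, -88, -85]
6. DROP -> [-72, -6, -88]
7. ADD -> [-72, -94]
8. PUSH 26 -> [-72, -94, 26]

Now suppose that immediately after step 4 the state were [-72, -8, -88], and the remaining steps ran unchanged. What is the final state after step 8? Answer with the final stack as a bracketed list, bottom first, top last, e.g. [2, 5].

[-72, -96, 26]

state after step 4 := [-72, -8, -88]
5. PUSH -85 -> [-72, -8, -88, -85]
6. DROP -> [-72, -8, -88]
7. ADD -> [-72, -96]
8. PUSH 26 -> [-72, -96, 26]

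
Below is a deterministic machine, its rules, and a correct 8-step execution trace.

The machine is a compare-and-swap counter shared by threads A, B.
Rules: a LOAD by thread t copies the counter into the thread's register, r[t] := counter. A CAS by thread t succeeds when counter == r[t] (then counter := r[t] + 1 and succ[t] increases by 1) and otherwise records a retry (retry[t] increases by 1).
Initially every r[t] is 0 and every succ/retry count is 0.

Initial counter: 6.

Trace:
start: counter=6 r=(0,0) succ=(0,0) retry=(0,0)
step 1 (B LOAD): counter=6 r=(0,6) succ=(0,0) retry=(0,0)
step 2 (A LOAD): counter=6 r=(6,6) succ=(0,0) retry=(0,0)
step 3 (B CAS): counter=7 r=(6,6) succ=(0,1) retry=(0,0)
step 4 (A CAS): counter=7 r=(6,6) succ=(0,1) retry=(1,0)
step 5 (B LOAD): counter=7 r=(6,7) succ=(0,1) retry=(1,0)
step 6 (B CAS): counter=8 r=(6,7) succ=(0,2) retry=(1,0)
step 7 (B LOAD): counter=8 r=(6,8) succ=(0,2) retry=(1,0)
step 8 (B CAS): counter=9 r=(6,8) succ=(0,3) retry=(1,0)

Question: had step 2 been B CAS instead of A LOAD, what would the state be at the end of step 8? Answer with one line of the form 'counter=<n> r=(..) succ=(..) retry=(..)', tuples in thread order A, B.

(re-executing from step 2 with the substitution; state before step 2: counter=6 r=(0,6) succ=(0,0) retry=(0,0))
step 2 (B CAS): counter=7 r=(0,6) succ=(0,1) retry=(0,0)
step 3 (B CAS): counter=7 r=(0,6) succ=(0,1) retry=(0,1)
step 4 (A CAS): counter=7 r=(0,6) succ=(0,1) retry=(1,1)
step 5 (B LOAD): counter=7 r=(0,7) succ=(0,1) retry=(1,1)
step 6 (B CAS): counter=8 r=(0,7) succ=(0,2) retry=(1,1)
step 7 (B LOAD): counter=8 r=(0,8) succ=(0,2) retry=(1,1)
step 8 (B CAS): counter=9 r=(0,8) succ=(0,3) retry=(1,1)

counter=9 r=(0,8) succ=(0,3) retry=(1,1)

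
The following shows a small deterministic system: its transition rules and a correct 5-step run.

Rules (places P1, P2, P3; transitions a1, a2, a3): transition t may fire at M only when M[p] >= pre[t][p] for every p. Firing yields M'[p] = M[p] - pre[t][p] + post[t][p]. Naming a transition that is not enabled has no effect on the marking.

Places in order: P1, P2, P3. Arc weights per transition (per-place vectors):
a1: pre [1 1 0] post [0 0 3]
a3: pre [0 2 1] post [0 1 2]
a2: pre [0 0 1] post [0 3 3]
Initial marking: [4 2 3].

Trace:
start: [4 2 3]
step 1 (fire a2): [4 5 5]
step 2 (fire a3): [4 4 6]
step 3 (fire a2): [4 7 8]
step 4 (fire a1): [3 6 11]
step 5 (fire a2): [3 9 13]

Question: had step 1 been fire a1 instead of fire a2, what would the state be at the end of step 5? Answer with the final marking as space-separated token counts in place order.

2 6 13

(re-executing from step 1 with the substitution; state before step 1: [4 2 3])
step 1 (fire a1): [3 1 6]
step 2 (fire a3): [3 1 6]
step 3 (fire a2): [3 4 8]
step 4 (fire a1): [2 3 11]
step 5 (fire a2): [2 6 13]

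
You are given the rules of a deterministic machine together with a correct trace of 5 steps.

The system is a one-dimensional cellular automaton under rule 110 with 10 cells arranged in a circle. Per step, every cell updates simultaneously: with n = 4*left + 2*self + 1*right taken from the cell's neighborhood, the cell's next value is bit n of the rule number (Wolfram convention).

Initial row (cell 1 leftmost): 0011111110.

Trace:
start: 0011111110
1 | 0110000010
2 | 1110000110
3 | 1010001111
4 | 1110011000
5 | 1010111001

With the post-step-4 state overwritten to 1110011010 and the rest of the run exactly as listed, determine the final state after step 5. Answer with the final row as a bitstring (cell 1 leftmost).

state after step 4 := 1110011010
5 | 1010111111

1010111111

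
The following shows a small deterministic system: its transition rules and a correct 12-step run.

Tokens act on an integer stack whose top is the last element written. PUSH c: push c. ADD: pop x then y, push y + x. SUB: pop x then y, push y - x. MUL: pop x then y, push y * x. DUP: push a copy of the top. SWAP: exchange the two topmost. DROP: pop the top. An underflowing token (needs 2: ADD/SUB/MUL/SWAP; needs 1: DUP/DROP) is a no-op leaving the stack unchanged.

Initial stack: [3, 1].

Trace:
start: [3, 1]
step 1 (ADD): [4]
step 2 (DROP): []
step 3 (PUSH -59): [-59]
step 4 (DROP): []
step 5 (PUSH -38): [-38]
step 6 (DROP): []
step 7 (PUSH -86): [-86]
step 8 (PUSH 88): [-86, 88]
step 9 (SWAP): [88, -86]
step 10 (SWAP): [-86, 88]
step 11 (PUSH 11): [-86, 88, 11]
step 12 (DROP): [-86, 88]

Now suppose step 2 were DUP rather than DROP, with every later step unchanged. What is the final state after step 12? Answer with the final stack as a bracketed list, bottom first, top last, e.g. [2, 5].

(re-executing from step 2 with the substitution; state before step 2: [4])
step 2 (DUP): [4, 4]
step 3 (PUSH -59): [4, 4, -59]
step 4 (DROP): [4, 4]
step 5 (PUSH -38): [4, 4, -38]
step 6 (DROP): [4, 4]
step 7 (PUSH -86): [4, 4, -86]
step 8 (PUSH 88): [4, 4, -86, 88]
step 9 (SWAP): [4, 4, 88, -86]
step 10 (SWAP): [4, 4, -86, 88]
step 11 (PUSH 11): [4, 4, -86, 88, 11]
step 12 (DROP): [4, 4, -86, 88]

[4, 4, -86, 88]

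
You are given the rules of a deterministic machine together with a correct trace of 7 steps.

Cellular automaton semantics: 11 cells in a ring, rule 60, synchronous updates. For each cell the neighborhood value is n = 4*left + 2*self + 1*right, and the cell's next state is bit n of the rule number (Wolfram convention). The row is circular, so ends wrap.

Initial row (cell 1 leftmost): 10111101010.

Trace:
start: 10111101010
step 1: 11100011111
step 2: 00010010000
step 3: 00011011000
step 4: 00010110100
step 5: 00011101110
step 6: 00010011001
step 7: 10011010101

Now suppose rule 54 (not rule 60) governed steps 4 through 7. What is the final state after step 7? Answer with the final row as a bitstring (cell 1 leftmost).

(re-executing steps 4..7 under rule 54; state before step 4: 00011011000)
step 4: 00100100100
step 5: 01111111110
step 6: 10000000001
step 7: 01000000010

01000000010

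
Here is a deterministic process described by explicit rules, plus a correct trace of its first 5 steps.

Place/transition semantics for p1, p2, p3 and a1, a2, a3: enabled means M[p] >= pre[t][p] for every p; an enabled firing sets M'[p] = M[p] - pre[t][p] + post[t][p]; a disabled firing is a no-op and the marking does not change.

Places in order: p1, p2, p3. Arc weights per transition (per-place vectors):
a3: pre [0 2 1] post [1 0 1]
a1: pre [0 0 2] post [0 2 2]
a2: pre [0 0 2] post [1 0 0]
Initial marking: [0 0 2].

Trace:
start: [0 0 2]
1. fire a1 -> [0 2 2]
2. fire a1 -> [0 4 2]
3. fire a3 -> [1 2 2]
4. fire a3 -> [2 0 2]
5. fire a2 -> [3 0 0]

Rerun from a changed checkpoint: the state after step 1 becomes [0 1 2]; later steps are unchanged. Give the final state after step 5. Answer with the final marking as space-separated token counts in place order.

state after step 1 := [0 1 2]
2. fire a1 -> [0 3 2]
3. fire a3 -> [1 1 2]
4. fire a3 -> [1 1 2]
5. fire a2 -> [2 1 0]

2 1 0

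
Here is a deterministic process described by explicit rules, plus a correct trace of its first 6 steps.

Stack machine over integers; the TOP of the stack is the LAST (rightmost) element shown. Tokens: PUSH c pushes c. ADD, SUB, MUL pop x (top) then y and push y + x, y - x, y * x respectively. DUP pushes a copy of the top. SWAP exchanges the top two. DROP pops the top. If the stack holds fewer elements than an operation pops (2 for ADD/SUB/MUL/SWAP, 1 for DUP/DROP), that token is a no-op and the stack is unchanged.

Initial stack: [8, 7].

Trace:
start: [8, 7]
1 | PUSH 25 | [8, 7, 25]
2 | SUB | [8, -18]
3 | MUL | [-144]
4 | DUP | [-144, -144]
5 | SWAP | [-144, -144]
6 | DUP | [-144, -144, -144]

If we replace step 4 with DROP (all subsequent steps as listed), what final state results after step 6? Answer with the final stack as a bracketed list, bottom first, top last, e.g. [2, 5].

(re-executing from step 4 with the substitution; state before step 4: [-144])
4 | DROP | []
5 | SWAP | []
6 | DUP | []

[]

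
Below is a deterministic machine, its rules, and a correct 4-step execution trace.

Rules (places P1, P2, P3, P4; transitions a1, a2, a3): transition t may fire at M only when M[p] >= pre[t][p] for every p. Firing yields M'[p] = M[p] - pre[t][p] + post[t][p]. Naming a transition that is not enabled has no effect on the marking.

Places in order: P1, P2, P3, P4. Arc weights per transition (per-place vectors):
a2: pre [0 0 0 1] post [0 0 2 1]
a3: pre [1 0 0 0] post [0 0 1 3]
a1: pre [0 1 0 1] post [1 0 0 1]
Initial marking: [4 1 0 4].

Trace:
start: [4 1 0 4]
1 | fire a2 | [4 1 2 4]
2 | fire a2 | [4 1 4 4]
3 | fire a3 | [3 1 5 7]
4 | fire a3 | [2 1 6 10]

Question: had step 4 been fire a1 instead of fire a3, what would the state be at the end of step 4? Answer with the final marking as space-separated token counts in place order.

4 0 5 7

(re-executing from step 4 with the substitution; state before step 4: [3 1 5 7])
4 | fire a1 | [4 0 5 7]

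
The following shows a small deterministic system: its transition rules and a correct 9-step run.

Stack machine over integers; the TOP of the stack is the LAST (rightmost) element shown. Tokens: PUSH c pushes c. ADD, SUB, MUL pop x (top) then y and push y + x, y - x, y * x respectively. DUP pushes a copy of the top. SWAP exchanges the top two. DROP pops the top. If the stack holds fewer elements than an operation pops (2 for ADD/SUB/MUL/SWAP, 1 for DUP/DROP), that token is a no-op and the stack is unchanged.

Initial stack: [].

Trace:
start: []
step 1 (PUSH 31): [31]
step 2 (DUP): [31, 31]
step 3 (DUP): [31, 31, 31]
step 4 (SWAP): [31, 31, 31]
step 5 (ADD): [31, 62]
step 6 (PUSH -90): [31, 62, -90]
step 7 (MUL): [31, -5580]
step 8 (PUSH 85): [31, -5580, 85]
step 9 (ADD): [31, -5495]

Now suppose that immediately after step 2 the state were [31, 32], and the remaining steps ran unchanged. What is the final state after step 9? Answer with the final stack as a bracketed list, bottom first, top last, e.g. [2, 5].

[31, -5675]

state after step 2 := [31, 32]
step 3 (DUP): [31, 32, 32]
step 4 (SWAP): [31, 32, 32]
step 5 (ADD): [31, 64]
step 6 (PUSH -90): [31, 64, -90]
step 7 (MUL): [31, -5760]
step 8 (PUSH 85): [31, -5760, 85]
step 9 (ADD): [31, -5675]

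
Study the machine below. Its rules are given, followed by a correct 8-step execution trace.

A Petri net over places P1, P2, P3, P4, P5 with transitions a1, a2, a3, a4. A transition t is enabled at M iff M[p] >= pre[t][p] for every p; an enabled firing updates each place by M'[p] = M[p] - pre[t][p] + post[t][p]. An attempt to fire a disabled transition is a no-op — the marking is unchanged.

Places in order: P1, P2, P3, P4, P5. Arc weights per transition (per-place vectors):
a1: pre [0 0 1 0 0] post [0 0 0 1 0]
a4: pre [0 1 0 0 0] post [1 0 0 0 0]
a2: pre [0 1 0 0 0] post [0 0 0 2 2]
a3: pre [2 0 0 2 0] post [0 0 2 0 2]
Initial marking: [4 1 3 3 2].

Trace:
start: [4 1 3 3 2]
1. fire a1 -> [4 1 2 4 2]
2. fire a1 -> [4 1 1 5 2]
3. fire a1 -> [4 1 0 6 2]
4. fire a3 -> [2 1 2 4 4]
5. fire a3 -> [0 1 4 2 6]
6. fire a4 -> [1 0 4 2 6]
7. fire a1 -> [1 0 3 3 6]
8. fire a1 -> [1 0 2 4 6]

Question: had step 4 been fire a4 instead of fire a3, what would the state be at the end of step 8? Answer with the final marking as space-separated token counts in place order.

3 0 0 6 4

(re-executing from step 4 with the substitution; state before step 4: [4 1 0 6 2])
4. fire a4 -> [5 0 0 6 2]
5. fire a3 -> [3 0 2 4 4]
6. fire a4 -> [3 0 2 4 4]
7. fire a1 -> [3 0 1 5 4]
8. fire a1 -> [3 0 0 6 4]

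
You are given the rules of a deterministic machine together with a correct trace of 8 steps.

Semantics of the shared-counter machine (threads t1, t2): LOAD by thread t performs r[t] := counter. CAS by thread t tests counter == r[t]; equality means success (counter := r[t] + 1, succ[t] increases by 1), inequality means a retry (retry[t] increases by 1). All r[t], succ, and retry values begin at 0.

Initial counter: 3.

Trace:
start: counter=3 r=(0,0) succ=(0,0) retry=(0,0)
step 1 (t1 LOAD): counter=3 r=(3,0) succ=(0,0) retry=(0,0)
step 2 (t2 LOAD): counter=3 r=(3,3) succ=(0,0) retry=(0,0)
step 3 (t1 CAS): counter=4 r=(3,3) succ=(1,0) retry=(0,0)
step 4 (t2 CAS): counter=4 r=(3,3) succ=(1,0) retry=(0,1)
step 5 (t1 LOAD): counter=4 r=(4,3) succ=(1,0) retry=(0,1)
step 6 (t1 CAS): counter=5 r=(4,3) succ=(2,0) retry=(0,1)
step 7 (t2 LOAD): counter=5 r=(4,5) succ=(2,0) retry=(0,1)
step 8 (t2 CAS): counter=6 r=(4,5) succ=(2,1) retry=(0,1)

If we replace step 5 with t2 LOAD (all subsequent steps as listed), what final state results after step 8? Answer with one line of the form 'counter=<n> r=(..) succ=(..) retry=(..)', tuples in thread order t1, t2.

counter=5 r=(3,4) succ=(1,1) retry=(1,1)

(re-executing from step 5 with the substitution; state before step 5: counter=4 r=(3,3) succ=(1,0) retry=(0,1))
step 5 (t2 LOAD): counter=4 r=(3,4) succ=(1,0) retry=(0,1)
step 6 (t1 CAS): counter=4 r=(3,4) succ=(1,0) retry=(1,1)
step 7 (t2 LOAD): counter=4 r=(3,4) succ=(1,0) retry=(1,1)
step 8 (t2 CAS): counter=5 r=(3,4) succ=(1,1) retry=(1,1)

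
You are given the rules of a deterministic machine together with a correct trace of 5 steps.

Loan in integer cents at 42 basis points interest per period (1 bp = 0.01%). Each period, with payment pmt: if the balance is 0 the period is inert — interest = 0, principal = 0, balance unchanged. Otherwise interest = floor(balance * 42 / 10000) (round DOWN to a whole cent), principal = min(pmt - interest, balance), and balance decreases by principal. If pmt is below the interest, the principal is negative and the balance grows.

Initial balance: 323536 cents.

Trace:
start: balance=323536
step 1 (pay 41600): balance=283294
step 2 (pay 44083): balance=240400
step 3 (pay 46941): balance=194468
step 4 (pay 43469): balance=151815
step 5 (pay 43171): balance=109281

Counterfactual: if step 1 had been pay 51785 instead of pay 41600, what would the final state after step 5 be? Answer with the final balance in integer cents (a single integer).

(re-executing from step 1 with the substitution; state before step 1: balance=323536)
step 1 (pay 51785): balance=273109
step 2 (pay 44083): balance=230173
step 3 (pay 46941): balance=184198
step 4 (pay 43469): balance=141502
step 5 (pay 43171): balance=98925

98925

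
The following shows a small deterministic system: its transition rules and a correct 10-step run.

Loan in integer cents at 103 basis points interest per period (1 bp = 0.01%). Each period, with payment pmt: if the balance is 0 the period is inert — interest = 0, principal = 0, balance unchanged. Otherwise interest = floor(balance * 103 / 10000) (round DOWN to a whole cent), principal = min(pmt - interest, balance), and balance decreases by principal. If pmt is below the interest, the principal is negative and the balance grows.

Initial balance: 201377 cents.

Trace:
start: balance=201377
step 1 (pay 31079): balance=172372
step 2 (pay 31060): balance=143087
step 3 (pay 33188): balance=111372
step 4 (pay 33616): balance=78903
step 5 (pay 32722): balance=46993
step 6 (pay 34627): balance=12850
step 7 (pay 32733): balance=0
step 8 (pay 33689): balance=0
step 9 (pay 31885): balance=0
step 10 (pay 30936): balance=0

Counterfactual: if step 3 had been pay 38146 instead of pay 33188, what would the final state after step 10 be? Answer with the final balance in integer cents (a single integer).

0

(re-executing from step 3 with the substitution; state before step 3: balance=143087)
step 3 (pay 38146): balance=106414
step 4 (pay 33616): balance=73894
step 5 (pay 32722): balance=41933
step 6 (pay 34627): balance=7737
step 7 (pay 32733): balance=0
step 8 (pay 33689): balance=0
step 9 (pay 31885): balance=0
step 10 (pay 30936): balance=0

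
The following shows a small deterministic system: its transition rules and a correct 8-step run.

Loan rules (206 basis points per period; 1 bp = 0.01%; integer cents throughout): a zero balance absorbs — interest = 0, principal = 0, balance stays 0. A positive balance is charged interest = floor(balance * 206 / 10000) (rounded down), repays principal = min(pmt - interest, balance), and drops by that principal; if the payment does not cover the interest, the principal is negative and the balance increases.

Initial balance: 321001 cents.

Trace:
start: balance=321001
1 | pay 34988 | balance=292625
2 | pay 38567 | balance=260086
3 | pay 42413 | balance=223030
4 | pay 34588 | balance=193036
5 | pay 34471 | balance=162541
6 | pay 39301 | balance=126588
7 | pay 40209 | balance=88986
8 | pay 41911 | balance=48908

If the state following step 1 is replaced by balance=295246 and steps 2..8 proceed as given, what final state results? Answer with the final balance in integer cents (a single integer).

state after step 1 := balance=295246
2 | pay 38567 | balance=262761
3 | pay 42413 | balance=225760
4 | pay 34588 | balance=195822
5 | pay 34471 | balance=165384
6 | pay 39301 | balance=129489
7 | pay 40209 | balance=91947
8 | pay 41911 | balance=51930

51930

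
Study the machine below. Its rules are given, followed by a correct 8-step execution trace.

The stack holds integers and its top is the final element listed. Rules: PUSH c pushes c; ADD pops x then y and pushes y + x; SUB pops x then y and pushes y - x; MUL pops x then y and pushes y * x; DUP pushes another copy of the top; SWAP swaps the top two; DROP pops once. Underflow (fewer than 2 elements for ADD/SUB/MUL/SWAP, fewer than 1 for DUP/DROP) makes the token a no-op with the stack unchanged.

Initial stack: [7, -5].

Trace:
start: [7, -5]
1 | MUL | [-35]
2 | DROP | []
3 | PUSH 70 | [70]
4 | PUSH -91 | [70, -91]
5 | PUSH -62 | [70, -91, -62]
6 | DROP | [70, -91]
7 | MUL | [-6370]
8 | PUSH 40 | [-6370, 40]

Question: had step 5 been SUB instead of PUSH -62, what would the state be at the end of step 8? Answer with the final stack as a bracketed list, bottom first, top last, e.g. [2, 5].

[40]

(re-executing from step 5 with the substitution; state before step 5: [70, -91])
5 | SUB | [161]
6 | DROP | []
7 | MUL | []
8 | PUSH 40 | [40]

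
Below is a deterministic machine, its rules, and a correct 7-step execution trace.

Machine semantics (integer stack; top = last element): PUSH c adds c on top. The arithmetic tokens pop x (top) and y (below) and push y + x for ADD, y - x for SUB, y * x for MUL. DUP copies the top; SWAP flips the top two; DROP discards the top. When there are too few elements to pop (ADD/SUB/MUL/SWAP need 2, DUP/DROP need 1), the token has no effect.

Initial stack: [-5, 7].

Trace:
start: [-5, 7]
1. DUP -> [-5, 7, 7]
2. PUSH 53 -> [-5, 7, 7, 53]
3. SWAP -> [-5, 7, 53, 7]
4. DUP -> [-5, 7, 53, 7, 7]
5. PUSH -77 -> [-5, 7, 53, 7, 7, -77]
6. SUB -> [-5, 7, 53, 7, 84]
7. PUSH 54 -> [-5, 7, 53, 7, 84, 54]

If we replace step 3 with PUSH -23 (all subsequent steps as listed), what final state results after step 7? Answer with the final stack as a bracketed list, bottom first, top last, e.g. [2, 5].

(re-executing from step 3 with the substitution; state before step 3: [-5, 7, 7, 53])
3. PUSH -23 -> [-5, 7, 7, 53, -23]
4. DUP -> [-5, 7, 7, 53, -23, -23]
5. PUSH -77 -> [-5, 7, 7, 53, -23, -23, -77]
6. SUB -> [-5, 7, 7, 53, -23, 54]
7. PUSH 54 -> [-5, 7, 7, 53, -23, 54, 54]

[-5, 7, 7, 53, -23, 54, 54]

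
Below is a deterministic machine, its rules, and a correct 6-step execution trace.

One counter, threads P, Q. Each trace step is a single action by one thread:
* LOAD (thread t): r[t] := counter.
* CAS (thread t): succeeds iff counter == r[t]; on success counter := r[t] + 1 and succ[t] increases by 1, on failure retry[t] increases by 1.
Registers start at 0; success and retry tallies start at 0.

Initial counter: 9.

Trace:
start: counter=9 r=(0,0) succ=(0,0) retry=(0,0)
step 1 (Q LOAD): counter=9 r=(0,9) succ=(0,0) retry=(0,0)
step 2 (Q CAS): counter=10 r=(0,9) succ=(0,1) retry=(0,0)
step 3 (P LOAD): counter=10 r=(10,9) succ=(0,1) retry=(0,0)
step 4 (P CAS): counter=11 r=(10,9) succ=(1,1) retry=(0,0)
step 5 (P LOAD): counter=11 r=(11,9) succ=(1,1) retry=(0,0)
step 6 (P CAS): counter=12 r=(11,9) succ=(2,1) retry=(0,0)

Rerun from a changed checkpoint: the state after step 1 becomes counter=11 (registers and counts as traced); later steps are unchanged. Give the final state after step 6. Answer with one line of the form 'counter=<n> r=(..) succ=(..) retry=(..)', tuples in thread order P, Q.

counter=13 r=(12,9) succ=(2,0) retry=(0,1)

state after step 1 := counter=11 r=(0,9) succ=(0,0) retry=(0,0)
step 2 (Q CAS): counter=11 r=(0,9) succ=(0,0) retry=(0,1)
step 3 (P LOAD): counter=11 r=(11,9) succ=(0,0) retry=(0,1)
step 4 (P CAS): counter=12 r=(11,9) succ=(1,0) retry=(0,1)
step 5 (P LOAD): counter=12 r=(12,9) succ=(1,0) retry=(0,1)
step 6 (P CAS): counter=13 r=(12,9) succ=(2,0) retry=(0,1)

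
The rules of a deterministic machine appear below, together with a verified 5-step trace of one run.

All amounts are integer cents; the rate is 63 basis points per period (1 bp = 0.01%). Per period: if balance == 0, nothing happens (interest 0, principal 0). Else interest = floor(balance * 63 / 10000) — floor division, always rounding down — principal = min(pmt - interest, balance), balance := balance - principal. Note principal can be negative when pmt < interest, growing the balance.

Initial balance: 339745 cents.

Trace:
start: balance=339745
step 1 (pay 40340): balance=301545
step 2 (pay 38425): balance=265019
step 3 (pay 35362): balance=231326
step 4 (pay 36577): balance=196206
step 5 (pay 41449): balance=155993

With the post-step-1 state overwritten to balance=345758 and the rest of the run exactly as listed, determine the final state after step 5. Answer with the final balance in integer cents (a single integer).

201330

state after step 1 := balance=345758
step 2 (pay 38425): balance=309511
step 3 (pay 35362): balance=276098
step 4 (pay 36577): balance=241260
step 5 (pay 41449): balance=201330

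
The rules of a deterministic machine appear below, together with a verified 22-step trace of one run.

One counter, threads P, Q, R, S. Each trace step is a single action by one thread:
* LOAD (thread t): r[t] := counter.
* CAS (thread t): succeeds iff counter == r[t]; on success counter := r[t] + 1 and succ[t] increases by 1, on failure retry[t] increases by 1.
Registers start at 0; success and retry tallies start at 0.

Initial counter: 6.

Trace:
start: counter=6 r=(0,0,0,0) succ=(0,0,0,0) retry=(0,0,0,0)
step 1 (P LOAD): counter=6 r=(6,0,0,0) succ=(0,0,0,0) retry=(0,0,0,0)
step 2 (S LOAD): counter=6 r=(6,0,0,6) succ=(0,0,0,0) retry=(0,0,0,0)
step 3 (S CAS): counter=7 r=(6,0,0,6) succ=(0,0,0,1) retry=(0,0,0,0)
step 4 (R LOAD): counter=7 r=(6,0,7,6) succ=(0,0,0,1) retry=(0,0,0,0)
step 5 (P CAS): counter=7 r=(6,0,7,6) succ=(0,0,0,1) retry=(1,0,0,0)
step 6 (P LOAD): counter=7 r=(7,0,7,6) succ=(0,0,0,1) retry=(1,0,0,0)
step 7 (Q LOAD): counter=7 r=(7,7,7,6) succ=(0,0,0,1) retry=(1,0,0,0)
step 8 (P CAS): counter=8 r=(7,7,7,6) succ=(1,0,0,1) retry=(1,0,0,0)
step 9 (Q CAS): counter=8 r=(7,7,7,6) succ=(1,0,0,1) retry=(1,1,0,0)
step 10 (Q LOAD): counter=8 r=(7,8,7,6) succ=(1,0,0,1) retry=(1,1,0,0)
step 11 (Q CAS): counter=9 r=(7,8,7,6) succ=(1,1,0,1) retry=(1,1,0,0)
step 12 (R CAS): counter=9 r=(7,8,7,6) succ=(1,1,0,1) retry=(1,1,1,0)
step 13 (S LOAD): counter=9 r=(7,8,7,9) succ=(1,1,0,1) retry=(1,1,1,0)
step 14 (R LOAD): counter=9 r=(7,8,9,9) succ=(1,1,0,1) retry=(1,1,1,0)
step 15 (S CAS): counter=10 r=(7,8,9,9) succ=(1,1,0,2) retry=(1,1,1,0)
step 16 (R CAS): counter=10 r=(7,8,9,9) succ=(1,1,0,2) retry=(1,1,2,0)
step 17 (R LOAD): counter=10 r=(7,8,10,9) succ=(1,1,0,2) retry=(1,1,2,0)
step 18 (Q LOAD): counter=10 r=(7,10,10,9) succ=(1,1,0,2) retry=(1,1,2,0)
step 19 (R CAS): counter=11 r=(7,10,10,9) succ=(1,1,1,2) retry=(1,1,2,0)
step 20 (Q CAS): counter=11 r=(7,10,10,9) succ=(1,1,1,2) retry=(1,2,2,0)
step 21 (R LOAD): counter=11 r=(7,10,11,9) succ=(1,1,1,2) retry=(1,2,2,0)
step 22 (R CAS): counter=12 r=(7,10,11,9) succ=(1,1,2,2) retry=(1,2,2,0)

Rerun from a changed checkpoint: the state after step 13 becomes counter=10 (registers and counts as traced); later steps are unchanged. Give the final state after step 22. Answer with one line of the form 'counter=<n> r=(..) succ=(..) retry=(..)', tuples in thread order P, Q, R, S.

counter=13 r=(7,11,12,9) succ=(1,1,3,1) retry=(1,2,1,1)

state after step 13 := counter=10 r=(7,8,7,9) succ=(1,1,0,1) retry=(1,1,1,0)
step 14 (R LOAD): counter=10 r=(7,8,10,9) succ=(1,1,0,1) retry=(1,1,1,0)
step 15 (S CAS): counter=10 r=(7,8,10,9) succ=(1,1,0,1) retry=(1,1,1,1)
step 16 (R CAS): counter=11 r=(7,8,10,9) succ=(1,1,1,1) retry=(1,1,1,1)
step 17 (R LOAD): counter=11 r=(7,8,11,9) succ=(1,1,1,1) retry=(1,1,1,1)
step 18 (Q LOAD): counter=11 r=(7,11,11,9) succ=(1,1,1,1) retry=(1,1,1,1)
step 19 (R CAS): counter=12 r=(7,11,11,9) succ=(1,1,2,1) retry=(1,1,1,1)
step 20 (Q CAS): counter=12 r=(7,11,11,9) succ=(1,1,2,1) retry=(1,2,1,1)
step 21 (R LOAD): counter=12 r=(7,11,12,9) succ=(1,1,2,1) retry=(1,2,1,1)
step 22 (R CAS): counter=13 r=(7,11,12,9) succ=(1,1,3,1) retry=(1,2,1,1)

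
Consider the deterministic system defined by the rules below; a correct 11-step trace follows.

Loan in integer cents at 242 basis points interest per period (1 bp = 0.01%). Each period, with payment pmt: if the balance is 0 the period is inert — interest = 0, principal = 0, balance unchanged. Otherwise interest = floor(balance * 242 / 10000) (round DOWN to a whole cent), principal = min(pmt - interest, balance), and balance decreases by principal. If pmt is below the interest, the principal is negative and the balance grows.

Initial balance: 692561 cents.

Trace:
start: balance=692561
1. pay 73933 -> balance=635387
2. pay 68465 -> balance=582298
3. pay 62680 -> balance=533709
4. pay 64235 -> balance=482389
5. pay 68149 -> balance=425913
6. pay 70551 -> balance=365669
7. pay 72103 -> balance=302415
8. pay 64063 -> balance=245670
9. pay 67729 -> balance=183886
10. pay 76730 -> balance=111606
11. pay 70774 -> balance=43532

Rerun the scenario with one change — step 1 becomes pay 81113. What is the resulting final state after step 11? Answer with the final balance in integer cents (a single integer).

(re-executing from step 1 with the substitution; state before step 1: balance=692561)
1. pay 81113 -> balance=628207
2. pay 68465 -> balance=574944
3. pay 62680 -> balance=526177
4. pay 64235 -> balance=474675
5. pay 68149 -> balance=418013
6. pay 70551 -> balance=357577
7. pay 72103 -> balance=294127
8. pay 64063 -> balance=237181
9. pay 67729 -> balance=175191
10. pay 76730 -> balance=102700
11. pay 70774 -> balance=34411

34411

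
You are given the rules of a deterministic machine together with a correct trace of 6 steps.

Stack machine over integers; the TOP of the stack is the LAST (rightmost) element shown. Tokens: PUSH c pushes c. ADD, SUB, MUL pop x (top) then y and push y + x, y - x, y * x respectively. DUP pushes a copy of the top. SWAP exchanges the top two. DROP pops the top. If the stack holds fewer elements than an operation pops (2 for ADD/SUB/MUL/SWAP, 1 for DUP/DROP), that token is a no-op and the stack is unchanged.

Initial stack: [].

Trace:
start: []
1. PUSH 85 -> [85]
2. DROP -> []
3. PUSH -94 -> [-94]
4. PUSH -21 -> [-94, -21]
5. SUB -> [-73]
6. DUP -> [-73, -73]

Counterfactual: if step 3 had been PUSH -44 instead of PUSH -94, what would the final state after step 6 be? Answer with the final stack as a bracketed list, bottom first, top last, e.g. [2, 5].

(re-executing from step 3 with the substitution; state before step 3: [])
3. PUSH -44 -> [-44]
4. PUSH -21 -> [-44, -21]
5. SUB -> [-23]
6. DUP -> [-23, -23]

[-23, -23]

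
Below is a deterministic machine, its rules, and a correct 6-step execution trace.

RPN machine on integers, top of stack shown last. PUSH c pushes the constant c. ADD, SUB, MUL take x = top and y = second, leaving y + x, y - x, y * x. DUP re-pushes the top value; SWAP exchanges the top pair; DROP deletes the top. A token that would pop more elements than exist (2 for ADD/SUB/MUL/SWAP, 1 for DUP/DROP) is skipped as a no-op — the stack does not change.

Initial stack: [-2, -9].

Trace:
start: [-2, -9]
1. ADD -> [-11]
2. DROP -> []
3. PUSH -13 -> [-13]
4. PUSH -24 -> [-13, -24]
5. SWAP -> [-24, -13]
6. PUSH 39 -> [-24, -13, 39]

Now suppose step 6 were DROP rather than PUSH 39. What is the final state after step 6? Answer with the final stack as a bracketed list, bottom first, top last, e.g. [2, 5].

(re-executing from step 6 with the substitution; state before step 6: [-24, -13])
6. DROP -> [-24]

[-24]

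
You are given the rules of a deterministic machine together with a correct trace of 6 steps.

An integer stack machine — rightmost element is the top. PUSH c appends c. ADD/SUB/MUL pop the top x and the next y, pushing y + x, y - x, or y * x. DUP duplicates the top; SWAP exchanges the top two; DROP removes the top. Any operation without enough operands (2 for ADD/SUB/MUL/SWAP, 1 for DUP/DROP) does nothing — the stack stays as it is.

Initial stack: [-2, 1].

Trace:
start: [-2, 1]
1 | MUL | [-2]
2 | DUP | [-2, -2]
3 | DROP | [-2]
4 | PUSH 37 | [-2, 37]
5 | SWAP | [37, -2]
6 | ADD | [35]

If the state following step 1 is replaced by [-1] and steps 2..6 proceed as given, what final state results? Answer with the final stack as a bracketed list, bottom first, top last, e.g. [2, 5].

[36]

state after step 1 := [-1]
2 | DUP | [-1, -1]
3 | DROP | [-1]
4 | PUSH 37 | [-1, 37]
5 | SWAP | [37, -1]
6 | ADD | [36]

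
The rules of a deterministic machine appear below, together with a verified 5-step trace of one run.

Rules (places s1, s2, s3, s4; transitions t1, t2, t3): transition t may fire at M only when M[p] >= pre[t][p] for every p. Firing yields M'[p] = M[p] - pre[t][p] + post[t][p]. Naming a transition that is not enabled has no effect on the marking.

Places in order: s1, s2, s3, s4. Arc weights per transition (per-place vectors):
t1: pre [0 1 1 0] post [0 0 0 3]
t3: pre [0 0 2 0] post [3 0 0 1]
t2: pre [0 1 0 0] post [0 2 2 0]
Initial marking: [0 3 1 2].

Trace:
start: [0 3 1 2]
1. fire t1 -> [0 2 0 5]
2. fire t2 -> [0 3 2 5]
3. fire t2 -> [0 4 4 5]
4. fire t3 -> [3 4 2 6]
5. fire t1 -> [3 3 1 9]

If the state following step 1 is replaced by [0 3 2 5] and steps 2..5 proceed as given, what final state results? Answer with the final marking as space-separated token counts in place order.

state after step 1 := [0 3 2 5]
2. fire t2 -> [0 4 4 5]
3. fire t2 -> [0 5 6 5]
4. fire t3 -> [3 5 4 6]
5. fire t1 -> [3 4 3 9]

3 4 3 9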